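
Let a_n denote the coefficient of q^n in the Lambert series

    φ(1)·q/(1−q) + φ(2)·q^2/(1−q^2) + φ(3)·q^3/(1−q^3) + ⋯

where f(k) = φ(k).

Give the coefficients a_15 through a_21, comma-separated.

d|15:{1,3,5,15}  Σφ=1+2+4+8=15
q^16  k|16↦φ(k): 1:1 2:1 4:2 8:4 16:8  a_16=16
n=17: 1·17 17·1  φ→[1+16]=17
[q^18] φ(1)=1,φ(2)=1,φ(3)=2,φ(6)=2,φ(9)=6,φ(18)=6 ⇒ 18
[q^19] φ(1)=1,φ(19)=18 ⇒ 19
[q^20] φ(1)=1,φ(2)=1,φ(4)=2,φ(5)=4,φ(10)=4,φ(20)=8 ⇒ 20
q^21  k|21↦φ(k): 21:12 7:6 3:2 1:1  a_21=21

15, 16, 17, 18, 19, 20, 21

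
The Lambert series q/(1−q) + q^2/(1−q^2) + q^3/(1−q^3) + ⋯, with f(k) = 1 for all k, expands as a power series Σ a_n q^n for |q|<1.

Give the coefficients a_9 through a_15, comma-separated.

q^9  k|9↦f(k): 9:1 3:1 1:1  a_9=3
d|10:{1,2,5,10}  Σf=1+1+1+1=4
q^11  k|11↦f(k): 1:1 11:1  a_11=2
q^12  k|12↦f(k): 1:1 2:1 3:1 4:1 6:1 12:1  a_12=6
[q^13] f(13)=1,f(1)=1 ⇒ 2
[q^14] f(1)=1,f(2)=1,f(7)=1,f(14)=1 ⇒ 4
[q^15] f(1)=1,f(3)=1,f(5)=1,f(15)=1 ⇒ 4

3, 4, 2, 6, 2, 4, 4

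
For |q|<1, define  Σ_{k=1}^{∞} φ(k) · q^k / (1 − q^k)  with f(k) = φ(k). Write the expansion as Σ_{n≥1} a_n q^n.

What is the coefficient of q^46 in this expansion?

n=46: 1·46 2·23 23·2 46·1  φ→[1+1+22+22]=46

a_46 = 46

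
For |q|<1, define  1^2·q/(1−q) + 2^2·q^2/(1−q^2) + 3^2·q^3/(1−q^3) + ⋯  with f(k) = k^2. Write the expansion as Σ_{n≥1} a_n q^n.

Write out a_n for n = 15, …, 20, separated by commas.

260, 341, 290, 455, 362, 546

q^15  k|15↦f(k): 1:1 3:9 5:25 15:225  a_15=260
n=16: 16·1 8·2 4·4 2·8 1·16  f→[256+64+16+4+1]=341
d|17:{17,1}  Σf=289+1=290
q^18  k|18↦f(k): 18:324 9:81 6:36 3:9 2:4 1:1  a_18=455
q^19  k|19↦f(k): 1:1 19:361  a_19=362
[q^20] f(20)=400,f(10)=100,f(5)=25,f(4)=16,f(2)=4,f(1)=1 ⇒ 546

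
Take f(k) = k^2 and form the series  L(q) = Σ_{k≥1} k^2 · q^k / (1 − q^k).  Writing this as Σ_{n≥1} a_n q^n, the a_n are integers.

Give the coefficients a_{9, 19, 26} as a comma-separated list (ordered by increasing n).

[q^9] f(1)=1,f(3)=9,f(9)=81 ⇒ 91
q^19  k|19↦f(k): 19:361 1:1  a_19=362
q^26  k|26↦f(k): 26:676 13:169 2:4 1:1  a_26=850

91, 362, 850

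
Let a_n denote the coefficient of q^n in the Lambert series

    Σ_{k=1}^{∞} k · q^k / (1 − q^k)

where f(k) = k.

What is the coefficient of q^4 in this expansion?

a_4 = 7

d|4:{4,2,1}  Σf=4+2+1=7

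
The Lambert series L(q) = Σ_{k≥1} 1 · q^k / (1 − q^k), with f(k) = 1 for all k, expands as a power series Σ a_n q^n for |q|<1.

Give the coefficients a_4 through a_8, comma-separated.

n=4: 1·4 2·2 4·1  f→[1+1+1]=3
[q^5] f(5)=1,f(1)=1 ⇒ 2
n=6: 1·6 2·3 3·2 6·1  f→[1+1+1+1]=4
[q^7] f(1)=1,f(7)=1 ⇒ 2
q^8  k|8↦f(k): 1:1 2:1 4:1 8:1  a_8=4

3, 2, 4, 2, 4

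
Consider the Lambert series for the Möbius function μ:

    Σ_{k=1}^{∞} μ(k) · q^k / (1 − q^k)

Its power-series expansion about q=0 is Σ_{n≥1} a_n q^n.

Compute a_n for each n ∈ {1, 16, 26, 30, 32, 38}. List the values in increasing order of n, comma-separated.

d|1:{1}  Σμ=1=1
q^16  k|16↦μ(k): 1:1 2:-1 4:0 8:0 16:0  a_16=0
[q^26] μ(1)=1,μ(2)=-1,μ(13)=-1,μ(26)=1 ⇒ 0
q^30  k|30↦μ(k): 30:-1 15:1 10:1 6:1 5:-1 3:-1 2:-1 1:1  a_30=0
n=32: 32·1 16·2 8·4 4·8 2·16 1·32  μ→[0+0+0+0+(-1)+1]=0
[q^38] μ(38)=1,μ(19)=-1,μ(2)=-1,μ(1)=1 ⇒ 0

1, 0, 0, 0, 0, 0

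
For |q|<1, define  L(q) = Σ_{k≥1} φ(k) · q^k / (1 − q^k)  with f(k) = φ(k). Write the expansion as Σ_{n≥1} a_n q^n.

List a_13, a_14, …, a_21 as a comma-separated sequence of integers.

q^13  k|13↦φ(k): 13:12 1:1  a_13=13
n=14: 14·1 7·2 2·7 1·14  φ→[6+6+1+1]=14
[q^15] φ(1)=1,φ(3)=2,φ(5)=4,φ(15)=8 ⇒ 15
q^16  k|16↦φ(k): 1:1 2:1 4:2 8:4 16:8  a_16=16
d|17:{1,17}  Σφ=1+16=17
n=18: 1·18 2·9 3·6 6·3 9·2 18·1  φ→[1+1+2+2+6+6]=18
q^19  k|19↦φ(k): 1:1 19:18  a_19=19
d|20:{1,2,4,5,10,20}  Σφ=1+1+2+4+4+8=20
[q^21] φ(1)=1,φ(3)=2,φ(7)=6,φ(21)=12 ⇒ 21

13, 14, 15, 16, 17, 18, 19, 20, 21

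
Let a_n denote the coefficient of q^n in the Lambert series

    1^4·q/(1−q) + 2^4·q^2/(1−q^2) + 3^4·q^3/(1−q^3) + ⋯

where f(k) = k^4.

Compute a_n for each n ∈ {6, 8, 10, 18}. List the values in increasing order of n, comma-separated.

q^6  k|6↦f(k): 6:1296 3:81 2:16 1:1  a_6=1394
q^8  k|8↦f(k): 8:4096 4:256 2:16 1:1  a_8=4369
q^10  k|10↦f(k): 1:1 2:16 5:625 10:10000  a_10=10642
[q^18] f(18)=104976,f(9)=6561,f(6)=1296,f(3)=81,f(2)=16,f(1)=1 ⇒ 112931

1394, 4369, 10642, 112931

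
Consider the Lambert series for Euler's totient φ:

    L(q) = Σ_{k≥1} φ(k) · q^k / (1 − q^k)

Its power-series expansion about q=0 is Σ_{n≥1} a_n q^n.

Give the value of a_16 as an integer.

[q^16] φ(16)=8,φ(8)=4,φ(4)=2,φ(2)=1,φ(1)=1 ⇒ 16

a_16 = 16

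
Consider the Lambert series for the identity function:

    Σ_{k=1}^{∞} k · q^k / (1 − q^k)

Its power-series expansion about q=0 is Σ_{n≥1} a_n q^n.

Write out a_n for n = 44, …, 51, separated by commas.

84, 78, 72, 48, 124, 57, 93, 72

q^44  k|44↦f(k): 44:44 22:22 11:11 4:4 2:2 1:1  a_44=84
q^45  k|45↦f(k): 45:45 15:15 9:9 5:5 3:3 1:1  a_45=78
d|46:{1,2,23,46}  Σf=1+2+23+46=72
q^47  k|47↦f(k): 47:47 1:1  a_47=48
n=48: 48·1 24·2 16·3 12·4 8·6 6·8 4·12 3·16 2·24 1·48  f→[48+24+16+12+8+6+4+3+2+1]=124
d|49:{1,7,49}  Σf=1+7+49=57
n=50: 50·1 25·2 10·5 5·10 2·25 1·50  f→[50+25+10+5+2+1]=93
[q^51] f(1)=1,f(3)=3,f(17)=17,f(51)=51 ⇒ 72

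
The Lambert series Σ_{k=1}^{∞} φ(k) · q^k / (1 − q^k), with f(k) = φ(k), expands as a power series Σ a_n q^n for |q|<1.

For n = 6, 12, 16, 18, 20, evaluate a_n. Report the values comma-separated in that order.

[q^6] φ(1)=1,φ(2)=1,φ(3)=2,φ(6)=2 ⇒ 6
n=12: 12·1 6·2 4·3 3·4 2·6 1·12  φ→[4+2+2+2+1+1]=12
q^16  k|16↦φ(k): 1:1 2:1 4:2 8:4 16:8  a_16=16
n=18: 18·1 9·2 6·3 3·6 2·9 1·18  φ→[6+6+2+2+1+1]=18
q^20  k|20↦φ(k): 20:8 10:4 5:4 4:2 2:1 1:1  a_20=20

6, 12, 16, 18, 20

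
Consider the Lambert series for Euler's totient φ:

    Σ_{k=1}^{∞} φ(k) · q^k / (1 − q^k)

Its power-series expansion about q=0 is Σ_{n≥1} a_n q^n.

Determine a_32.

[q^32] φ(32)=16,φ(16)=8,φ(8)=4,φ(4)=2,φ(2)=1,φ(1)=1 ⇒ 32

a_32 = 32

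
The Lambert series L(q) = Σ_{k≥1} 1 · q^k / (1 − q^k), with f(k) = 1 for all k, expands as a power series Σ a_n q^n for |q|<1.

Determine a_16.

[q^16] f(1)=1,f(2)=1,f(4)=1,f(8)=1,f(16)=1 ⇒ 5

a_16 = 5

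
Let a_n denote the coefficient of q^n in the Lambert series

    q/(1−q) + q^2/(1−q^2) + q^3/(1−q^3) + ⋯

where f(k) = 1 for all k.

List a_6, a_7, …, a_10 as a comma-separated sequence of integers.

4, 2, 4, 3, 4

d|6:{1,2,3,6}  Σf=1+1+1+1=4
d|7:{1,7}  Σf=1+1=2
[q^8] f(8)=1,f(4)=1,f(2)=1,f(1)=1 ⇒ 4
d|9:{9,3,1}  Σf=1+1+1=3
n=10: 10·1 5·2 2·5 1·10  f→[1+1+1+1]=4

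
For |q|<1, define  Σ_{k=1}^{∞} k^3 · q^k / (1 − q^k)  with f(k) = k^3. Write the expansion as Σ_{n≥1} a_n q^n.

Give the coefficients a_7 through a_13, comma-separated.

344, 585, 757, 1134, 1332, 2044, 2198

d|7:{7,1}  Σf=343+1=344
q^8  k|8↦f(k): 8:512 4:64 2:8 1:1  a_8=585
[q^9] f(1)=1,f(3)=27,f(9)=729 ⇒ 757
d|10:{1,2,5,10}  Σf=1+8+125+1000=1134
d|11:{11,1}  Σf=1331+1=1332
q^12  k|12↦f(k): 1:1 2:8 3:27 4:64 6:216 12:1728  a_12=2044
d|13:{1,13}  Σf=1+2197=2198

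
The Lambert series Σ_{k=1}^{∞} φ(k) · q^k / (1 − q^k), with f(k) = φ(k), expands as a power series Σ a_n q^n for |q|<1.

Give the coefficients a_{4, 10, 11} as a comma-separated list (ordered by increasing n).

n=4: 4·1 2·2 1·4  φ→[2+1+1]=4
q^10  k|10↦φ(k): 10:4 5:4 2:1 1:1  a_10=10
d|11:{1,11}  Σφ=1+10=11

4, 10, 11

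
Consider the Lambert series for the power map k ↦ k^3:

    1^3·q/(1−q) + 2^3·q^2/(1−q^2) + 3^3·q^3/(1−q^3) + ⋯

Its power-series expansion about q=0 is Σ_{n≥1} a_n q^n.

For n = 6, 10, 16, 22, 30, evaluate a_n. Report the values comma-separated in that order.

252, 1134, 4681, 11988, 31752

[q^6] f(6)=216,f(3)=27,f(2)=8,f(1)=1 ⇒ 252
n=10: 1·10 2·5 5·2 10·1  f→[1+8+125+1000]=1134
[q^16] f(16)=4096,f(8)=512,f(4)=64,f(2)=8,f(1)=1 ⇒ 4681
q^22  k|22↦f(k): 1:1 2:8 11:1331 22:10648  a_22=11988
d|30:{1,2,3,5,6,10,15,30}  Σf=1+8+27+125+216+1000+3375+27000=31752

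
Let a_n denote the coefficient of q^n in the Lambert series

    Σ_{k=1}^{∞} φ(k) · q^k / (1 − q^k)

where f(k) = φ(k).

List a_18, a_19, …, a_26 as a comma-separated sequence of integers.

n=18: 1·18 2·9 3·6 6·3 9·2 18·1  φ→[1+1+2+2+6+6]=18
d|19:{19,1}  Σφ=18+1=19
q^20  k|20↦φ(k): 20:8 10:4 5:4 4:2 2:1 1:1  a_20=20
d|21:{1,3,7,21}  Σφ=1+2+6+12=21
d|22:{22,11,2,1}  Σφ=10+10+1+1=22
n=23: 23·1 1·23  φ→[22+1]=23
d|24:{1,2,3,4,6,8,12,24}  Σφ=1+1+2+2+2+4+4+8=24
d|25:{25,5,1}  Σφ=20+4+1=25
q^26  k|26↦φ(k): 1:1 2:1 13:12 26:12  a_26=26

18, 19, 20, 21, 22, 23, 24, 25, 26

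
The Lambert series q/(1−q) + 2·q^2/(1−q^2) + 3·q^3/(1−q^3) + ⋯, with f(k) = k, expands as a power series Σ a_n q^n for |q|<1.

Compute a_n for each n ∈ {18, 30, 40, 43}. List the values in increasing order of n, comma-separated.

39, 72, 90, 44

n=18: 18·1 9·2 6·3 3·6 2·9 1·18  f→[18+9+6+3+2+1]=39
[q^30] f(1)=1,f(2)=2,f(3)=3,f(5)=5,f(6)=6,f(10)=10,f(15)=15,f(30)=30 ⇒ 72
d|40:{40,20,10,8,5,4,2,1}  Σf=40+20+10+8+5+4+2+1=90
n=43: 43·1 1·43  f→[43+1]=44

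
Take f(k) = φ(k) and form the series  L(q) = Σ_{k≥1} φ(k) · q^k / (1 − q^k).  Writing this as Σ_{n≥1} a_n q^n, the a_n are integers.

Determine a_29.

[q^29] φ(1)=1,φ(29)=28 ⇒ 29

a_29 = 29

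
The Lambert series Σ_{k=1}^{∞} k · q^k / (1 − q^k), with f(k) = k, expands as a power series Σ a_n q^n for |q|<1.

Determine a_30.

[q^30] f(30)=30,f(15)=15,f(10)=10,f(6)=6,f(5)=5,f(3)=3,f(2)=2,f(1)=1 ⇒ 72

a_30 = 72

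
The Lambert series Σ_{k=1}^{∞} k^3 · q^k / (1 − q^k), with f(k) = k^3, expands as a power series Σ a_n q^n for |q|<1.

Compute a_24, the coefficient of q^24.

a_24 = 16380

n=24: 1·24 2·12 3·8 4·6 6·4 8·3 12·2 24·1  f→[1+8+27+64+216+512+1728+13824]=16380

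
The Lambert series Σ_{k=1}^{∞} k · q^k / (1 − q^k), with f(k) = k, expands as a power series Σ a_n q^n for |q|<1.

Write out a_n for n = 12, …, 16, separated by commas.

28, 14, 24, 24, 31

[q^12] f(12)=12,f(6)=6,f(4)=4,f(3)=3,f(2)=2,f(1)=1 ⇒ 28
n=13: 1·13 13·1  f→[1+13]=14
q^14  k|14↦f(k): 14:14 7:7 2:2 1:1  a_14=24
d|15:{1,3,5,15}  Σf=1+3+5+15=24
[q^16] f(16)=16,f(8)=8,f(4)=4,f(2)=2,f(1)=1 ⇒ 31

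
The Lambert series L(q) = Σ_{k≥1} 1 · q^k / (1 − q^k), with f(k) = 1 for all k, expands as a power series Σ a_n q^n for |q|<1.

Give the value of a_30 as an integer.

[q^30] f(1)=1,f(2)=1,f(3)=1,f(5)=1,f(6)=1,f(10)=1,f(15)=1,f(30)=1 ⇒ 8

a_30 = 8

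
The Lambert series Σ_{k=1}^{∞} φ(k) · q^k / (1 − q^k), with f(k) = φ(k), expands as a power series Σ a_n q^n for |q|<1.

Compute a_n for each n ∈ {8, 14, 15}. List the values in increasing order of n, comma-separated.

q^8  k|8↦φ(k): 8:4 4:2 2:1 1:1  a_8=8
d|14:{14,7,2,1}  Σφ=6+6+1+1=14
[q^15] φ(1)=1,φ(3)=2,φ(5)=4,φ(15)=8 ⇒ 15

8, 14, 15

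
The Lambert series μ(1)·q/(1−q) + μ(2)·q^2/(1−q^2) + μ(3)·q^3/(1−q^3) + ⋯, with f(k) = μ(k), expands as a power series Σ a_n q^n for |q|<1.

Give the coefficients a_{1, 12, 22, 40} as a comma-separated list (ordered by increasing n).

1, 0, 0, 0

q^1  k|1↦μ(k): 1:1  a_1=1
n=12: 1·12 2·6 3·4 4·3 6·2 12·1  μ→[1+(-1)+(-1)+0+1+0]=0
q^22  k|22↦μ(k): 1:1 2:-1 11:-1 22:1  a_22=0
n=40: 1·40 2·20 4·10 5·8 8·5 10·4 20·2 40·1  μ→[1+(-1)+0+(-1)+0+1+0+0]=0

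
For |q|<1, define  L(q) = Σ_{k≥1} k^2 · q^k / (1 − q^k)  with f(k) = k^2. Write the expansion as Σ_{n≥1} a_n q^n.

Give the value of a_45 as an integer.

a_45 = 2366

n=45: 45·1 15·3 9·5 5·9 3·15 1·45  f→[2025+225+81+25+9+1]=2366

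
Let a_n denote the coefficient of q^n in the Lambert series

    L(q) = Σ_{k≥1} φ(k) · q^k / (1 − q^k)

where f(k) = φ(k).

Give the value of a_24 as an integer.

d|24:{24,12,8,6,4,3,2,1}  Σφ=8+4+4+2+2+2+1+1=24

a_24 = 24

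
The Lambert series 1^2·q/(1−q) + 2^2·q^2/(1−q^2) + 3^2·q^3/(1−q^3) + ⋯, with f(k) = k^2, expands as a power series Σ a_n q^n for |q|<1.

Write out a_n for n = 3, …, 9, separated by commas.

10, 21, 26, 50, 50, 85, 91

n=3: 3·1 1·3  f→[9+1]=10
q^4  k|4↦f(k): 1:1 2:4 4:16  a_4=21
q^5  k|5↦f(k): 5:25 1:1  a_5=26
d|6:{1,2,3,6}  Σf=1+4+9+36=50
q^7  k|7↦f(k): 1:1 7:49  a_7=50
n=8: 1·8 2·4 4·2 8·1  f→[1+4+16+64]=85
[q^9] f(9)=81,f(3)=9,f(1)=1 ⇒ 91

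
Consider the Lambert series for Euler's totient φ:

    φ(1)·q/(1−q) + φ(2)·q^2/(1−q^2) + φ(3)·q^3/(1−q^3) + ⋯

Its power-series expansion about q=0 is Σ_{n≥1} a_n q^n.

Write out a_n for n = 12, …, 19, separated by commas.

d|12:{1,2,3,4,6,12}  Σφ=1+1+2+2+2+4=12
d|13:{13,1}  Σφ=12+1=13
[q^14] φ(14)=6,φ(7)=6,φ(2)=1,φ(1)=1 ⇒ 14
[q^15] φ(15)=8,φ(5)=4,φ(3)=2,φ(1)=1 ⇒ 15
q^16  k|16↦φ(k): 16:8 8:4 4:2 2:1 1:1  a_16=16
d|17:{1,17}  Σφ=1+16=17
[q^18] φ(18)=6,φ(9)=6,φ(6)=2,φ(3)=2,φ(2)=1,φ(1)=1 ⇒ 18
d|19:{19,1}  Σφ=18+1=19

12, 13, 14, 15, 16, 17, 18, 19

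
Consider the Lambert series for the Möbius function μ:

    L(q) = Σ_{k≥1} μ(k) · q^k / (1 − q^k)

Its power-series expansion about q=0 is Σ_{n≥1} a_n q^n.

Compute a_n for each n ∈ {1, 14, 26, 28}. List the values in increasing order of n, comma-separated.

q^1  k|1↦μ(k): 1:1  a_1=1
[q^14] μ(1)=1,μ(2)=-1,μ(7)=-1,μ(14)=1 ⇒ 0
q^26  k|26↦μ(k): 1:1 2:-1 13:-1 26:1  a_26=0
[q^28] μ(1)=1,μ(2)=-1,μ(4)=0,μ(7)=-1,μ(14)=1,μ(28)=0 ⇒ 0

1, 0, 0, 0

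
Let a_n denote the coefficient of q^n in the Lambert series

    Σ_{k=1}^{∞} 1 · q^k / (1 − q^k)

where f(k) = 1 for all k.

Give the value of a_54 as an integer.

a_54 = 8

d|54:{54,27,18,9,6,3,2,1}  Σf=1+1+1+1+1+1+1+1=8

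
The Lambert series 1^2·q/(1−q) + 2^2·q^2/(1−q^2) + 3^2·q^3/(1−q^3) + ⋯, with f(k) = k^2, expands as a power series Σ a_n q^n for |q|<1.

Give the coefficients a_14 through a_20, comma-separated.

[q^14] f(14)=196,f(7)=49,f(2)=4,f(1)=1 ⇒ 250
[q^15] f(1)=1,f(3)=9,f(5)=25,f(15)=225 ⇒ 260
[q^16] f(1)=1,f(2)=4,f(4)=16,f(8)=64,f(16)=256 ⇒ 341
q^17  k|17↦f(k): 17:289 1:1  a_17=290
[q^18] f(18)=324,f(9)=81,f(6)=36,f(3)=9,f(2)=4,f(1)=1 ⇒ 455
q^19  k|19↦f(k): 1:1 19:361  a_19=362
q^20  k|20↦f(k): 20:400 10:100 5:25 4:16 2:4 1:1  a_20=546

250, 260, 341, 290, 455, 362, 546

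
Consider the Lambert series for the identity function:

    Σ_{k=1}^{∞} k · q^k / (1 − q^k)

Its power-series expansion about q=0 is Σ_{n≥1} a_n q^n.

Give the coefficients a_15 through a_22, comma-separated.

24, 31, 18, 39, 20, 42, 32, 36

d|15:{1,3,5,15}  Σf=1+3+5+15=24
[q^16] f(1)=1,f(2)=2,f(4)=4,f(8)=8,f(16)=16 ⇒ 31
d|17:{17,1}  Σf=17+1=18
[q^18] f(18)=18,f(9)=9,f(6)=6,f(3)=3,f(2)=2,f(1)=1 ⇒ 39
q^19  k|19↦f(k): 1:1 19:19  a_19=20
q^20  k|20↦f(k): 1:1 2:2 4:4 5:5 10:10 20:20  a_20=42
[q^21] f(1)=1,f(3)=3,f(7)=7,f(21)=21 ⇒ 32
[q^22] f(1)=1,f(2)=2,f(11)=11,f(22)=22 ⇒ 36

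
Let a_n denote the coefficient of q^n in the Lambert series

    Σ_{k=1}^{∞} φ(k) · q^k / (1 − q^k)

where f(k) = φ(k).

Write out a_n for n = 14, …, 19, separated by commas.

q^14  k|14↦φ(k): 1:1 2:1 7:6 14:6  a_14=14
q^15  k|15↦φ(k): 1:1 3:2 5:4 15:8  a_15=15
[q^16] φ(1)=1,φ(2)=1,φ(4)=2,φ(8)=4,φ(16)=8 ⇒ 16
q^17  k|17↦φ(k): 17:16 1:1  a_17=17
d|18:{1,2,3,6,9,18}  Σφ=1+1+2+2+6+6=18
q^19  k|19↦φ(k): 19:18 1:1  a_19=19

14, 15, 16, 17, 18, 19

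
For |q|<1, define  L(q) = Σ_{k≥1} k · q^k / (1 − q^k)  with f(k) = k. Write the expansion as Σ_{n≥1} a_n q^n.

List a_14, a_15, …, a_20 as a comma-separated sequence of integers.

[q^14] f(1)=1,f(2)=2,f(7)=7,f(14)=14 ⇒ 24
n=15: 15·1 5·3 3·5 1·15  f→[15+5+3+1]=24
[q^16] f(16)=16,f(8)=8,f(4)=4,f(2)=2,f(1)=1 ⇒ 31
d|17:{17,1}  Σf=17+1=18
[q^18] f(18)=18,f(9)=9,f(6)=6,f(3)=3,f(2)=2,f(1)=1 ⇒ 39
d|19:{1,19}  Σf=1+19=20
n=20: 1·20 2·10 4·5 5·4 10·2 20·1  f→[1+2+4+5+10+20]=42

24, 24, 31, 18, 39, 20, 42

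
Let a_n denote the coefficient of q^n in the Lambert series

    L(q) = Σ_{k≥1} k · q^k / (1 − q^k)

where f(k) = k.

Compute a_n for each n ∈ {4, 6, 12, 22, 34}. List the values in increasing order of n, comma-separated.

d|4:{4,2,1}  Σf=4+2+1=7
n=6: 6·1 3·2 2·3 1·6  f→[6+3+2+1]=12
[q^12] f(1)=1,f(2)=2,f(3)=3,f(4)=4,f(6)=6,f(12)=12 ⇒ 28
n=22: 1·22 2·11 11·2 22·1  f→[1+2+11+22]=36
[q^34] f(1)=1,f(2)=2,f(17)=17,f(34)=34 ⇒ 54

7, 12, 28, 36, 54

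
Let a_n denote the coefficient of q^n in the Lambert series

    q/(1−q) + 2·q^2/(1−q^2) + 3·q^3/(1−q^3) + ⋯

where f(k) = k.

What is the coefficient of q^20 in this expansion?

a_20 = 42

d|20:{20,10,5,4,2,1}  Σf=20+10+5+4+2+1=42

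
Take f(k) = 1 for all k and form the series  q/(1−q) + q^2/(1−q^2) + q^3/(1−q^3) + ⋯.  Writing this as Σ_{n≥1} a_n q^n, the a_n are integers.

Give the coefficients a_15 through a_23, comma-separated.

n=15: 1·15 3·5 5·3 15·1  f→[1+1+1+1]=4
[q^16] f(16)=1,f(8)=1,f(4)=1,f(2)=1,f(1)=1 ⇒ 5
n=17: 1·17 17·1  f→[1+1]=2
[q^18] f(18)=1,f(9)=1,f(6)=1,f(3)=1,f(2)=1,f(1)=1 ⇒ 6
[q^19] f(1)=1,f(19)=1 ⇒ 2
[q^20] f(20)=1,f(10)=1,f(5)=1,f(4)=1,f(2)=1,f(1)=1 ⇒ 6
d|21:{1,3,7,21}  Σf=1+1+1+1=4
[q^22] f(1)=1,f(2)=1,f(11)=1,f(22)=1 ⇒ 4
q^23  k|23↦f(k): 23:1 1:1  a_23=2

4, 5, 2, 6, 2, 6, 4, 4, 2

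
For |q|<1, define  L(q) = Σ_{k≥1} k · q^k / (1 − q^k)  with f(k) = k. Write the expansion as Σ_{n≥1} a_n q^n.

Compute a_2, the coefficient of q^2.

a_2 = 3

q^2  k|2↦f(k): 1:1 2:2  a_2=3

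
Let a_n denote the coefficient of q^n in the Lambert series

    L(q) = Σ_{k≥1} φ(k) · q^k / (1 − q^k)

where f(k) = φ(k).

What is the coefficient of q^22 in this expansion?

q^22  k|22↦φ(k): 1:1 2:1 11:10 22:10  a_22=22

a_22 = 22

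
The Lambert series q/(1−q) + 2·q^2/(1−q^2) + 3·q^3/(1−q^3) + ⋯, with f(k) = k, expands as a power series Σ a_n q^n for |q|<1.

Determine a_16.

d|16:{1,2,4,8,16}  Σf=1+2+4+8+16=31

a_16 = 31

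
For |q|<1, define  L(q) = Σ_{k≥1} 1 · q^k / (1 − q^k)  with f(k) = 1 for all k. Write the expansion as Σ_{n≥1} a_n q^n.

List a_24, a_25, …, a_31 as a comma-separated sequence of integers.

8, 3, 4, 4, 6, 2, 8, 2

q^24  k|24↦f(k): 1:1 2:1 3:1 4:1 6:1 8:1 12:1 24:1  a_24=8
q^25  k|25↦f(k): 25:1 5:1 1:1  a_25=3
d|26:{1,2,13,26}  Σf=1+1+1+1=4
q^27  k|27↦f(k): 1:1 3:1 9:1 27:1  a_27=4
q^28  k|28↦f(k): 28:1 14:1 7:1 4:1 2:1 1:1  a_28=6
q^29  k|29↦f(k): 29:1 1:1  a_29=2
q^30  k|30↦f(k): 30:1 15:1 10:1 6:1 5:1 3:1 2:1 1:1  a_30=8
[q^31] f(31)=1,f(1)=1 ⇒ 2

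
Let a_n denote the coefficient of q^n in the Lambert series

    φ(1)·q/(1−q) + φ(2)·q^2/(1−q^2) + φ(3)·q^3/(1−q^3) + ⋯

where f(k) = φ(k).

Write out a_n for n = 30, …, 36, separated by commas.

[q^30] φ(30)=8,φ(15)=8,φ(10)=4,φ(6)=2,φ(5)=4,φ(3)=2,φ(2)=1,φ(1)=1 ⇒ 30
n=31: 1·31 31·1  φ→[1+30]=31
d|32:{1,2,4,8,16,32}  Σφ=1+1+2+4+8+16=32
d|33:{33,11,3,1}  Σφ=20+10+2+1=33
d|34:{34,17,2,1}  Σφ=16+16+1+1=34
n=35: 35·1 7·5 5·7 1·35  φ→[24+6+4+1]=35
n=36: 36·1 18·2 12·3 9·4 6·6 4·9 3·12 2·18 1·36  φ→[12+6+4+6+2+2+2+1+1]=36

30, 31, 32, 33, 34, 35, 36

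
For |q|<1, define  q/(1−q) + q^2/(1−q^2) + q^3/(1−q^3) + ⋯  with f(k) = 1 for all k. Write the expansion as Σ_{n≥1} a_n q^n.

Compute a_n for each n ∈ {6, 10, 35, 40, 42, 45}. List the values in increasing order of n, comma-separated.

4, 4, 4, 8, 8, 6

d|6:{1,2,3,6}  Σf=1+1+1+1=4
[q^10] f(10)=1,f(5)=1,f(2)=1,f(1)=1 ⇒ 4
[q^35] f(35)=1,f(7)=1,f(5)=1,f(1)=1 ⇒ 4
n=40: 40·1 20·2 10·4 8·5 5·8 4·10 2·20 1·40  f→[1+1+1+1+1+1+1+1]=8
d|42:{1,2,3,6,7,14,21,42}  Σf=1+1+1+1+1+1+1+1=8
q^45  k|45↦f(k): 45:1 15:1 9:1 5:1 3:1 1:1  a_45=6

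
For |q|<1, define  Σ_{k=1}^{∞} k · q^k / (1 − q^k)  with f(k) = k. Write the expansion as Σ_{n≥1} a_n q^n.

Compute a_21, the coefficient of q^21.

q^21  k|21↦f(k): 21:21 7:7 3:3 1:1  a_21=32

a_21 = 32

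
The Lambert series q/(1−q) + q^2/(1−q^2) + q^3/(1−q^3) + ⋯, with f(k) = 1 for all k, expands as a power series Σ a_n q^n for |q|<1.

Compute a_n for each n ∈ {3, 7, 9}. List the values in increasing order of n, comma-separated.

2, 2, 3

d|3:{1,3}  Σf=1+1=2
[q^7] f(7)=1,f(1)=1 ⇒ 2
[q^9] f(9)=1,f(3)=1,f(1)=1 ⇒ 3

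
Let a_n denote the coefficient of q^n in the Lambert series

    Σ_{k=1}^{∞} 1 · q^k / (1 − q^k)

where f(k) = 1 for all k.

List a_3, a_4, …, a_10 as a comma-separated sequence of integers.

2, 3, 2, 4, 2, 4, 3, 4

n=3: 3·1 1·3  f→[1+1]=2
d|4:{4,2,1}  Σf=1+1+1=3
d|5:{1,5}  Σf=1+1=2
d|6:{1,2,3,6}  Σf=1+1+1+1=4
q^7  k|7↦f(k): 1:1 7:1  a_7=2
n=8: 1·8 2·4 4·2 8·1  f→[1+1+1+1]=4
q^9  k|9↦f(k): 1:1 3:1 9:1  a_9=3
[q^10] f(1)=1,f(2)=1,f(5)=1,f(10)=1 ⇒ 4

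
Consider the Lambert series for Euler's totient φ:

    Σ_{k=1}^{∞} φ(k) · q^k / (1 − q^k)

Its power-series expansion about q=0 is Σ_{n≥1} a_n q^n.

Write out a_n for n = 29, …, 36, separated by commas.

[q^29] φ(29)=28,φ(1)=1 ⇒ 29
d|30:{30,15,10,6,5,3,2,1}  Σφ=8+8+4+2+4+2+1+1=30
[q^31] φ(31)=30,φ(1)=1 ⇒ 31
n=32: 1·32 2·16 4·8 8·4 16·2 32·1  φ→[1+1+2+4+8+16]=32
q^33  k|33↦φ(k): 1:1 3:2 11:10 33:20  a_33=33
[q^34] φ(1)=1,φ(2)=1,φ(17)=16,φ(34)=16 ⇒ 34
[q^35] φ(35)=24,φ(7)=6,φ(5)=4,φ(1)=1 ⇒ 35
n=36: 36·1 18·2 12·3 9·4 6·6 4·9 3·12 2·18 1·36  φ→[12+6+4+6+2+2+2+1+1]=36

29, 30, 31, 32, 33, 34, 35, 36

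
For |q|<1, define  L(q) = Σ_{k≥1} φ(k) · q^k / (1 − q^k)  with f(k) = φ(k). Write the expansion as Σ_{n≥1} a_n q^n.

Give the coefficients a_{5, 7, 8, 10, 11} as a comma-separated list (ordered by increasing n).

n=5: 1·5 5·1  φ→[1+4]=5
q^7  k|7↦φ(k): 1:1 7:6  a_7=7
n=8: 8·1 4·2 2·4 1·8  φ→[4+2+1+1]=8
q^10  k|10↦φ(k): 10:4 5:4 2:1 1:1  a_10=10
[q^11] φ(11)=10,φ(1)=1 ⇒ 11

5, 7, 8, 10, 11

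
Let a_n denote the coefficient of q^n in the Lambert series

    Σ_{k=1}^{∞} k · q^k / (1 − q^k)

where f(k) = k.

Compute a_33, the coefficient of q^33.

a_33 = 48

[q^33] f(33)=33,f(11)=11,f(3)=3,f(1)=1 ⇒ 48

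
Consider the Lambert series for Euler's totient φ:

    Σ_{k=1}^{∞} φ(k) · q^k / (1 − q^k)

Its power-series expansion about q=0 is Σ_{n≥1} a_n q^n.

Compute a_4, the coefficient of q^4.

[q^4] φ(1)=1,φ(2)=1,φ(4)=2 ⇒ 4

a_4 = 4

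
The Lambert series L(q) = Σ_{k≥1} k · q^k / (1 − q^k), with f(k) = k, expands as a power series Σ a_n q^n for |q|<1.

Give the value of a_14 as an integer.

a_14 = 24

q^14  k|14↦f(k): 1:1 2:2 7:7 14:14  a_14=24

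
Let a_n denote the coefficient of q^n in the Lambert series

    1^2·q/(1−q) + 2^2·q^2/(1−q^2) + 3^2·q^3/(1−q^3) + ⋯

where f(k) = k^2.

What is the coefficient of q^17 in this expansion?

[q^17] f(17)=289,f(1)=1 ⇒ 290

a_17 = 290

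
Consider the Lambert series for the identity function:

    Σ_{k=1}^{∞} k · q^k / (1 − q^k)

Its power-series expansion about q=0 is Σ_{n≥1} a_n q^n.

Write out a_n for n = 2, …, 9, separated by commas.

3, 4, 7, 6, 12, 8, 15, 13

n=2: 2·1 1·2  f→[2+1]=3
n=3: 1·3 3·1  f→[1+3]=4
[q^4] f(1)=1,f(2)=2,f(4)=4 ⇒ 7
d|5:{1,5}  Σf=1+5=6
n=6: 1·6 2·3 3·2 6·1  f→[1+2+3+6]=12
[q^7] f(1)=1,f(7)=7 ⇒ 8
d|8:{8,4,2,1}  Σf=8+4+2+1=15
d|9:{1,3,9}  Σf=1+3+9=13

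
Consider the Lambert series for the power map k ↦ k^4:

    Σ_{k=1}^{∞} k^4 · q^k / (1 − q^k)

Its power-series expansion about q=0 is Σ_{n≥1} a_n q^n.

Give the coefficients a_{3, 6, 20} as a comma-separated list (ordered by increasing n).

q^3  k|3↦f(k): 3:81 1:1  a_3=82
d|6:{6,3,2,1}  Σf=1296+81+16+1=1394
[q^20] f(1)=1,f(2)=16,f(4)=256,f(5)=625,f(10)=10000,f(20)=160000 ⇒ 170898

82, 1394, 170898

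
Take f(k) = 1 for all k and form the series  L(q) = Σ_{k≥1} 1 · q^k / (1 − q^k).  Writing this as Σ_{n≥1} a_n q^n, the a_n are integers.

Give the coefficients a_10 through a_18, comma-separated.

n=10: 1·10 2·5 5·2 10·1  f→[1+1+1+1]=4
n=11: 1·11 11·1  f→[1+1]=2
[q^12] f(1)=1,f(2)=1,f(3)=1,f(4)=1,f(6)=1,f(12)=1 ⇒ 6
n=13: 13·1 1·13  f→[1+1]=2
q^14  k|14↦f(k): 1:1 2:1 7:1 14:1  a_14=4
n=15: 15·1 5·3 3·5 1·15  f→[1+1+1+1]=4
n=16: 16·1 8·2 4·4 2·8 1·16  f→[1+1+1+1+1]=5
n=17: 1·17 17·1  f→[1+1]=2
d|18:{18,9,6,3,2,1}  Σf=1+1+1+1+1+1=6

4, 2, 6, 2, 4, 4, 5, 2, 6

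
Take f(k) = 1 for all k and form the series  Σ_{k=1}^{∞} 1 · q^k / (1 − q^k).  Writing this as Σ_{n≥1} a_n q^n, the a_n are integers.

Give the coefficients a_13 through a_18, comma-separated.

[q^13] f(13)=1,f(1)=1 ⇒ 2
[q^14] f(1)=1,f(2)=1,f(7)=1,f(14)=1 ⇒ 4
d|15:{1,3,5,15}  Σf=1+1+1+1=4
d|16:{1,2,4,8,16}  Σf=1+1+1+1+1=5
d|17:{1,17}  Σf=1+1=2
n=18: 1·18 2·9 3·6 6·3 9·2 18·1  f→[1+1+1+1+1+1]=6

2, 4, 4, 5, 2, 6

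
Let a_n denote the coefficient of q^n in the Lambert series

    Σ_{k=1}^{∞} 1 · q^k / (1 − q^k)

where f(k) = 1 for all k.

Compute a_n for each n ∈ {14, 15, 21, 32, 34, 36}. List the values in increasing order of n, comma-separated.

n=14: 14·1 7·2 2·7 1·14  f→[1+1+1+1]=4
n=15: 15·1 5·3 3·5 1·15  f→[1+1+1+1]=4
q^21  k|21↦f(k): 1:1 3:1 7:1 21:1  a_21=4
d|32:{32,16,8,4,2,1}  Σf=1+1+1+1+1+1=6
d|34:{1,2,17,34}  Σf=1+1+1+1=4
q^36  k|36↦f(k): 36:1 18:1 12:1 9:1 6:1 4:1 3:1 2:1 1:1  a_36=9

4, 4, 4, 6, 4, 9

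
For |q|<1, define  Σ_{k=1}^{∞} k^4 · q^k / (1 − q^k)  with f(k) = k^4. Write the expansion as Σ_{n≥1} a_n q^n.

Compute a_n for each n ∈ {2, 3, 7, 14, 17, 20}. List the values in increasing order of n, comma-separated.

d|2:{2,1}  Σf=16+1=17
d|3:{3,1}  Σf=81+1=82
q^7  k|7↦f(k): 1:1 7:2401  a_7=2402
q^14  k|14↦f(k): 1:1 2:16 7:2401 14:38416  a_14=40834
d|17:{1,17}  Σf=1+83521=83522
q^20  k|20↦f(k): 1:1 2:16 4:256 5:625 10:10000 20:160000  a_20=170898

17, 82, 2402, 40834, 83522, 170898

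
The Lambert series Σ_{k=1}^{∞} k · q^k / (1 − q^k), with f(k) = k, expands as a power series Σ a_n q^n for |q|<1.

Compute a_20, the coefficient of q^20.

a_20 = 42

n=20: 20·1 10·2 5·4 4·5 2·10 1·20  f→[20+10+5+4+2+1]=42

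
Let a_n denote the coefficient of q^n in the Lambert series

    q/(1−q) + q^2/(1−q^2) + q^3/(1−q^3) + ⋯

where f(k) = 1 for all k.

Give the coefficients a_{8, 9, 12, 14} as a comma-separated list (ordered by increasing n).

[q^8] f(1)=1,f(2)=1,f(4)=1,f(8)=1 ⇒ 4
q^9  k|9↦f(k): 1:1 3:1 9:1  a_9=3
[q^12] f(12)=1,f(6)=1,f(4)=1,f(3)=1,f(2)=1,f(1)=1 ⇒ 6
d|14:{1,2,7,14}  Σf=1+1+1+1=4

4, 3, 6, 4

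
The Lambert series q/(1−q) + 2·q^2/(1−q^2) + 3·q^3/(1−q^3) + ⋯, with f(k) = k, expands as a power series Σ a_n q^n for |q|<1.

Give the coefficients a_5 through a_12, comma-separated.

q^5  k|5↦f(k): 5:5 1:1  a_5=6
d|6:{6,3,2,1}  Σf=6+3+2+1=12
n=7: 1·7 7·1  f→[1+7]=8
d|8:{1,2,4,8}  Σf=1+2+4+8=15
q^9  k|9↦f(k): 1:1 3:3 9:9  a_9=13
[q^10] f(1)=1,f(2)=2,f(5)=5,f(10)=10 ⇒ 18
d|11:{11,1}  Σf=11+1=12
[q^12] f(1)=1,f(2)=2,f(3)=3,f(4)=4,f(6)=6,f(12)=12 ⇒ 28

6, 12, 8, 15, 13, 18, 12, 28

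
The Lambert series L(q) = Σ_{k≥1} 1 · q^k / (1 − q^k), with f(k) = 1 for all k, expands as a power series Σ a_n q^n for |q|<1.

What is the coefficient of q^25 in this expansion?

a_25 = 3

d|25:{1,5,25}  Σf=1+1+1=3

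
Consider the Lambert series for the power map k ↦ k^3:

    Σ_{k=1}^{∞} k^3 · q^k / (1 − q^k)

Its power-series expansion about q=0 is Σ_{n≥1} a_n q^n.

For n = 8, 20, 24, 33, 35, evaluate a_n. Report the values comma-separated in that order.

q^8  k|8↦f(k): 8:512 4:64 2:8 1:1  a_8=585
q^20  k|20↦f(k): 1:1 2:8 4:64 5:125 10:1000 20:8000  a_20=9198
d|24:{24,12,8,6,4,3,2,1}  Σf=13824+1728+512+216+64+27+8+1=16380
d|33:{1,3,11,33}  Σf=1+27+1331+35937=37296
n=35: 35·1 7·5 5·7 1·35  f→[42875+343+125+1]=43344

585, 9198, 16380, 37296, 43344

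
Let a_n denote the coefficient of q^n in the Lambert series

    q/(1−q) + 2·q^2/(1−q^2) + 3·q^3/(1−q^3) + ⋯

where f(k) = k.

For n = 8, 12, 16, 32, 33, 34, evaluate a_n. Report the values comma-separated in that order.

15, 28, 31, 63, 48, 54

[q^8] f(1)=1,f(2)=2,f(4)=4,f(8)=8 ⇒ 15
[q^12] f(12)=12,f(6)=6,f(4)=4,f(3)=3,f(2)=2,f(1)=1 ⇒ 28
[q^16] f(1)=1,f(2)=2,f(4)=4,f(8)=8,f(16)=16 ⇒ 31
n=32: 1·32 2·16 4·8 8·4 16·2 32·1  f→[1+2+4+8+16+32]=63
q^33  k|33↦f(k): 1:1 3:3 11:11 33:33  a_33=48
d|34:{34,17,2,1}  Σf=34+17+2+1=54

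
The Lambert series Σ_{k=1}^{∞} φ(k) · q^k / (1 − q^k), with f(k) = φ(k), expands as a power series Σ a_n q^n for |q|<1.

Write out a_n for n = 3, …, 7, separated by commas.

[q^3] φ(3)=2,φ(1)=1 ⇒ 3
n=4: 4·1 2·2 1·4  φ→[2+1+1]=4
q^5  k|5↦φ(k): 1:1 5:4  a_5=5
[q^6] φ(6)=2,φ(3)=2,φ(2)=1,φ(1)=1 ⇒ 6
[q^7] φ(7)=6,φ(1)=1 ⇒ 7

3, 4, 5, 6, 7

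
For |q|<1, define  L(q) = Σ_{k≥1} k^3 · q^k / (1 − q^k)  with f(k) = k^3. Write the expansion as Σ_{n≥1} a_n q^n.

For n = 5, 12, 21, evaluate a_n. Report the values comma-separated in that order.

d|5:{5,1}  Σf=125+1=126
n=12: 1·12 2·6 3·4 4·3 6·2 12·1  f→[1+8+27+64+216+1728]=2044
q^21  k|21↦f(k): 1:1 3:27 7:343 21:9261  a_21=9632

126, 2044, 9632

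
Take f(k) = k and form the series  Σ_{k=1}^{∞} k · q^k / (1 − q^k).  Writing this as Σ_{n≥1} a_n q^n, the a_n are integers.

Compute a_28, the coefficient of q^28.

a_28 = 56

[q^28] f(28)=28,f(14)=14,f(7)=7,f(4)=4,f(2)=2,f(1)=1 ⇒ 56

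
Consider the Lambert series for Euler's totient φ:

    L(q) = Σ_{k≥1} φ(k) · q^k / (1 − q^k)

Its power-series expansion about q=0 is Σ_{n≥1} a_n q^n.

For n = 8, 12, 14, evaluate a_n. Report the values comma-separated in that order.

[q^8] φ(1)=1,φ(2)=1,φ(4)=2,φ(8)=4 ⇒ 8
[q^12] φ(1)=1,φ(2)=1,φ(3)=2,φ(4)=2,φ(6)=2,φ(12)=4 ⇒ 12
q^14  k|14↦φ(k): 1:1 2:1 7:6 14:6  a_14=14

8, 12, 14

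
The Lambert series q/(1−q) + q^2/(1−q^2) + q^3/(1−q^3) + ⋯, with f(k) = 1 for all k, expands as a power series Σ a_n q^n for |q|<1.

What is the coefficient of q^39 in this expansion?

q^39  k|39↦f(k): 1:1 3:1 13:1 39:1  a_39=4

a_39 = 4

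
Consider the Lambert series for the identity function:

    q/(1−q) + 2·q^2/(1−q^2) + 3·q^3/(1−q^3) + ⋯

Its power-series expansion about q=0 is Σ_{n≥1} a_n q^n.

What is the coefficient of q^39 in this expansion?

q^39  k|39↦f(k): 1:1 3:3 13:13 39:39  a_39=56

a_39 = 56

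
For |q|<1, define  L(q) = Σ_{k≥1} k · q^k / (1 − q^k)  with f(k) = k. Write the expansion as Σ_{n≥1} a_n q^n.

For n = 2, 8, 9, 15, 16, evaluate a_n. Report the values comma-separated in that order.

3, 15, 13, 24, 31

n=2: 1·2 2·1  f→[1+2]=3
n=8: 1·8 2·4 4·2 8·1  f→[1+2+4+8]=15
d|9:{1,3,9}  Σf=1+3+9=13
[q^15] f(1)=1,f(3)=3,f(5)=5,f(15)=15 ⇒ 24
q^16  k|16↦f(k): 16:16 8:8 4:4 2:2 1:1  a_16=31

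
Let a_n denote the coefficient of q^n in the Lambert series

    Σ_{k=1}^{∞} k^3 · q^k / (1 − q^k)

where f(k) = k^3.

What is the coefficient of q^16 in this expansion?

a_16 = 4681

n=16: 16·1 8·2 4·4 2·8 1·16  f→[4096+512+64+8+1]=4681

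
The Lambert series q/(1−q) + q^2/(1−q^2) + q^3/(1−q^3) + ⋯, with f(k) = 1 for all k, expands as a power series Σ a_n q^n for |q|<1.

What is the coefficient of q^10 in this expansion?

d|10:{10,5,2,1}  Σf=1+1+1+1=4

a_10 = 4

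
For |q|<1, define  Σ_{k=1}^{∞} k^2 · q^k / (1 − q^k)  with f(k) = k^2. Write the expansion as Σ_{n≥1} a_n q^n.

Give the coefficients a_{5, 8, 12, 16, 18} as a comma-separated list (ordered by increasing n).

26, 85, 210, 341, 455

d|5:{5,1}  Σf=25+1=26
d|8:{1,2,4,8}  Σf=1+4+16+64=85
n=12: 1·12 2·6 3·4 4·3 6·2 12·1  f→[1+4+9+16+36+144]=210
q^16  k|16↦f(k): 16:256 8:64 4:16 2:4 1:1  a_16=341
d|18:{18,9,6,3,2,1}  Σf=324+81+36+9+4+1=455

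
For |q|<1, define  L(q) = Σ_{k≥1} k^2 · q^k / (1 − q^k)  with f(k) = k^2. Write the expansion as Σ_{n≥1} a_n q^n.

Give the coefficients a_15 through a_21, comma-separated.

[q^15] f(1)=1,f(3)=9,f(5)=25,f(15)=225 ⇒ 260
[q^16] f(1)=1,f(2)=4,f(4)=16,f(8)=64,f(16)=256 ⇒ 341
d|17:{1,17}  Σf=1+289=290
d|18:{1,2,3,6,9,18}  Σf=1+4+9+36+81+324=455
d|19:{19,1}  Σf=361+1=362
d|20:{1,2,4,5,10,20}  Σf=1+4+16+25+100+400=546
q^21  k|21↦f(k): 21:441 7:49 3:9 1:1  a_21=500

260, 341, 290, 455, 362, 546, 500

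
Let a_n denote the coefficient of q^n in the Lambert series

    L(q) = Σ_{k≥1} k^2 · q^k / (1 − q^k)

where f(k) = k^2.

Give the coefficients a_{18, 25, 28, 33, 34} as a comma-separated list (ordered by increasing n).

455, 651, 1050, 1220, 1450

d|18:{18,9,6,3,2,1}  Σf=324+81+36+9+4+1=455
q^25  k|25↦f(k): 25:625 5:25 1:1  a_25=651
q^28  k|28↦f(k): 1:1 2:4 4:16 7:49 14:196 28:784  a_28=1050
d|33:{1,3,11,33}  Σf=1+9+121+1089=1220
n=34: 34·1 17·2 2·17 1·34  f→[1156+289+4+1]=1450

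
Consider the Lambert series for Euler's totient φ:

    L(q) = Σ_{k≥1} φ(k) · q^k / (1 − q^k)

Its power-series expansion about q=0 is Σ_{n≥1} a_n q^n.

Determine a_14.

q^14  k|14↦φ(k): 1:1 2:1 7:6 14:6  a_14=14

a_14 = 14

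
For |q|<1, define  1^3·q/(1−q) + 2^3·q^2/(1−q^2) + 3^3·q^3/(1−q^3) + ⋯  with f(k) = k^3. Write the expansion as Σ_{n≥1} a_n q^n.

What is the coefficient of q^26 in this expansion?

[q^26] f(1)=1,f(2)=8,f(13)=2197,f(26)=17576 ⇒ 19782

a_26 = 19782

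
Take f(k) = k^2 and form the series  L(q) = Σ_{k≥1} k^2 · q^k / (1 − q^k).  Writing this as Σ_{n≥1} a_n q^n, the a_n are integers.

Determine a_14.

a_14 = 250

d|14:{14,7,2,1}  Σf=196+49+4+1=250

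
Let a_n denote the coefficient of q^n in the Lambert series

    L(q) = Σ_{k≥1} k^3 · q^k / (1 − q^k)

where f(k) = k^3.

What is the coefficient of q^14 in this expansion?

a_14 = 3096

q^14  k|14↦f(k): 14:2744 7:343 2:8 1:1  a_14=3096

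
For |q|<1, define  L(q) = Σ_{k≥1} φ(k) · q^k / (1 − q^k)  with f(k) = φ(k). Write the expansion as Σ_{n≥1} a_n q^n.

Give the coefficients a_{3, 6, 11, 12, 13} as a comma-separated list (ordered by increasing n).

d|3:{3,1}  Σφ=2+1=3
[q^6] φ(6)=2,φ(3)=2,φ(2)=1,φ(1)=1 ⇒ 6
n=11: 1·11 11·1  φ→[1+10]=11
q^12  k|12↦φ(k): 12:4 6:2 4:2 3:2 2:1 1:1  a_12=12
q^13  k|13↦φ(k): 1:1 13:12  a_13=13

3, 6, 11, 12, 13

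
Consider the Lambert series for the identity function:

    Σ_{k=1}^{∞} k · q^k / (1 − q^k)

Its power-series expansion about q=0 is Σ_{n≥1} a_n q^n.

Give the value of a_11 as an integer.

a_11 = 12

n=11: 11·1 1·11  f→[11+1]=12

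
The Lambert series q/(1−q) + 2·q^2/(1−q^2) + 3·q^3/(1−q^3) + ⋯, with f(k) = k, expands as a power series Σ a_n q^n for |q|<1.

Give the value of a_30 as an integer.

a_30 = 72

n=30: 30·1 15·2 10·3 6·5 5·6 3·10 2·15 1·30  f→[30+15+10+6+5+3+2+1]=72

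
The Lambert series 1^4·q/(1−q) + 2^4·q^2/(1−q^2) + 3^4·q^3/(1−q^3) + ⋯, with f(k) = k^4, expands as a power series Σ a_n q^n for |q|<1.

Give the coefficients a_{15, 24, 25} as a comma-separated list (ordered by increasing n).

n=15: 15·1 5·3 3·5 1·15  f→[50625+625+81+1]=51332
q^24  k|24↦f(k): 24:331776 12:20736 8:4096 6:1296 4:256 3:81 2:16 1:1  a_24=358258
n=25: 1·25 5·5 25·1  f→[1+625+390625]=391251

51332, 358258, 391251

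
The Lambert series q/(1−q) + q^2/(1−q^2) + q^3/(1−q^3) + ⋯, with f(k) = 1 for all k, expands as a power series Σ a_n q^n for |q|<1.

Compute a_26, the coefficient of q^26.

a_26 = 4

d|26:{26,13,2,1}  Σf=1+1+1+1=4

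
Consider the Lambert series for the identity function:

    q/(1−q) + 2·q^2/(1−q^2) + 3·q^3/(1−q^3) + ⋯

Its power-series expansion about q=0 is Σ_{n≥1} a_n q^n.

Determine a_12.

q^12  k|12↦f(k): 1:1 2:2 3:3 4:4 6:6 12:12  a_12=28

a_12 = 28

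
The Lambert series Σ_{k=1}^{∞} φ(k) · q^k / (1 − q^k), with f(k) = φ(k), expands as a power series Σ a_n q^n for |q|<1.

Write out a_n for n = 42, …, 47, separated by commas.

d|42:{1,2,3,6,7,14,21,42}  Σφ=1+1+2+2+6+6+12+12=42
n=43: 43·1 1·43  φ→[42+1]=43
[q^44] φ(44)=20,φ(22)=10,φ(11)=10,φ(4)=2,φ(2)=1,φ(1)=1 ⇒ 44
q^45  k|45↦φ(k): 45:24 15:8 9:6 5:4 3:2 1:1  a_45=45
d|46:{1,2,23,46}  Σφ=1+1+22+22=46
n=47: 47·1 1·47  φ→[46+1]=47

42, 43, 44, 45, 46, 47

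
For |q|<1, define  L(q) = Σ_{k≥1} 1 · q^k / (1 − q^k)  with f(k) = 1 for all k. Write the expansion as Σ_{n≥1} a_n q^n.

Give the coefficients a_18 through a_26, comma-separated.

n=18: 18·1 9·2 6·3 3·6 2·9 1·18  f→[1+1+1+1+1+1]=6
d|19:{19,1}  Σf=1+1=2
n=20: 1·20 2·10 4·5 5·4 10·2 20·1  f→[1+1+1+1+1+1]=6
q^21  k|21↦f(k): 1:1 3:1 7:1 21:1  a_21=4
n=22: 1·22 2·11 11·2 22·1  f→[1+1+1+1]=4
[q^23] f(1)=1,f(23)=1 ⇒ 2
[q^24] f(1)=1,f(2)=1,f(3)=1,f(4)=1,f(6)=1,f(8)=1,f(12)=1,f(24)=1 ⇒ 8
n=25: 25·1 5·5 1·25  f→[1+1+1]=3
d|26:{26,13,2,1}  Σf=1+1+1+1=4

6, 2, 6, 4, 4, 2, 8, 3, 4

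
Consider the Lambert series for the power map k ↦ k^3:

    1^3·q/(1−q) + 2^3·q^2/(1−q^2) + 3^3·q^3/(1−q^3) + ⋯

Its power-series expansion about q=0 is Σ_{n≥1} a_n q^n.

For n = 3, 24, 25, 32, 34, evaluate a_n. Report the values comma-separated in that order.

28, 16380, 15751, 37449, 44226

d|3:{3,1}  Σf=27+1=28
[q^24] f(1)=1,f(2)=8,f(3)=27,f(4)=64,f(6)=216,f(8)=512,f(12)=1728,f(24)=13824 ⇒ 16380
q^25  k|25↦f(k): 1:1 5:125 25:15625  a_25=15751
n=32: 1·32 2·16 4·8 8·4 16·2 32·1  f→[1+8+64+512+4096+32768]=37449
d|34:{34,17,2,1}  Σf=39304+4913+8+1=44226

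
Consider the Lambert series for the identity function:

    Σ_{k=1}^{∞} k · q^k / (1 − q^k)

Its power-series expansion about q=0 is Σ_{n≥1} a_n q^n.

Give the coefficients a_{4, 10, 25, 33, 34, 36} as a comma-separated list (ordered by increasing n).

[q^4] f(4)=4,f(2)=2,f(1)=1 ⇒ 7
d|10:{10,5,2,1}  Σf=10+5+2+1=18
n=25: 25·1 5·5 1·25  f→[25+5+1]=31
q^33  k|33↦f(k): 1:1 3:3 11:11 33:33  a_33=48
q^34  k|34↦f(k): 1:1 2:2 17:17 34:34  a_34=54
n=36: 1·36 2·18 3·12 4·9 6·6 9·4 12·3 18·2 36·1  f→[1+2+3+4+6+9+12+18+36]=91

7, 18, 31, 48, 54, 91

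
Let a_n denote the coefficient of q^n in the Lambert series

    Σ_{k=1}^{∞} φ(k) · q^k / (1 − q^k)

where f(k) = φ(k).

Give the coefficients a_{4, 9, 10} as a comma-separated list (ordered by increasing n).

[q^4] φ(4)=2,φ(2)=1,φ(1)=1 ⇒ 4
q^9  k|9↦φ(k): 1:1 3:2 9:6  a_9=9
n=10: 1·10 2·5 5·2 10·1  φ→[1+1+4+4]=10

4, 9, 10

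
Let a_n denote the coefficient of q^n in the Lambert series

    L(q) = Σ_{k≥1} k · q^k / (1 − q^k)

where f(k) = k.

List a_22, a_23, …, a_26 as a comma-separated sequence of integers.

n=22: 1·22 2·11 11·2 22·1  f→[1+2+11+22]=36
d|23:{1,23}  Σf=1+23=24
[q^24] f(24)=24,f(12)=12,f(8)=8,f(6)=6,f(4)=4,f(3)=3,f(2)=2,f(1)=1 ⇒ 60
q^25  k|25↦f(k): 1:1 5:5 25:25  a_25=31
d|26:{26,13,2,1}  Σf=26+13+2+1=42

36, 24, 60, 31, 42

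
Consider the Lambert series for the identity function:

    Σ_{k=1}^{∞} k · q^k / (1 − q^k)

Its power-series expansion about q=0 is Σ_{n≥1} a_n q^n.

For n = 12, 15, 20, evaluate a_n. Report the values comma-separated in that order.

28, 24, 42

[q^12] f(1)=1,f(2)=2,f(3)=3,f(4)=4,f(6)=6,f(12)=12 ⇒ 28
q^15  k|15↦f(k): 1:1 3:3 5:5 15:15  a_15=24
[q^20] f(20)=20,f(10)=10,f(5)=5,f(4)=4,f(2)=2,f(1)=1 ⇒ 42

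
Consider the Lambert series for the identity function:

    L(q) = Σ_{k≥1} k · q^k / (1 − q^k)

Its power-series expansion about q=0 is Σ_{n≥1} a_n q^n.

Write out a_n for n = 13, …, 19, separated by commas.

[q^13] f(1)=1,f(13)=13 ⇒ 14
d|14:{1,2,7,14}  Σf=1+2+7+14=24
n=15: 1·15 3·5 5·3 15·1  f→[1+3+5+15]=24
n=16: 1·16 2·8 4·4 8·2 16·1  f→[1+2+4+8+16]=31
q^17  k|17↦f(k): 1:1 17:17  a_17=18
q^18  k|18↦f(k): 1:1 2:2 3:3 6:6 9:9 18:18  a_18=39
n=19: 1·19 19·1  f→[1+19]=20

14, 24, 24, 31, 18, 39, 20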